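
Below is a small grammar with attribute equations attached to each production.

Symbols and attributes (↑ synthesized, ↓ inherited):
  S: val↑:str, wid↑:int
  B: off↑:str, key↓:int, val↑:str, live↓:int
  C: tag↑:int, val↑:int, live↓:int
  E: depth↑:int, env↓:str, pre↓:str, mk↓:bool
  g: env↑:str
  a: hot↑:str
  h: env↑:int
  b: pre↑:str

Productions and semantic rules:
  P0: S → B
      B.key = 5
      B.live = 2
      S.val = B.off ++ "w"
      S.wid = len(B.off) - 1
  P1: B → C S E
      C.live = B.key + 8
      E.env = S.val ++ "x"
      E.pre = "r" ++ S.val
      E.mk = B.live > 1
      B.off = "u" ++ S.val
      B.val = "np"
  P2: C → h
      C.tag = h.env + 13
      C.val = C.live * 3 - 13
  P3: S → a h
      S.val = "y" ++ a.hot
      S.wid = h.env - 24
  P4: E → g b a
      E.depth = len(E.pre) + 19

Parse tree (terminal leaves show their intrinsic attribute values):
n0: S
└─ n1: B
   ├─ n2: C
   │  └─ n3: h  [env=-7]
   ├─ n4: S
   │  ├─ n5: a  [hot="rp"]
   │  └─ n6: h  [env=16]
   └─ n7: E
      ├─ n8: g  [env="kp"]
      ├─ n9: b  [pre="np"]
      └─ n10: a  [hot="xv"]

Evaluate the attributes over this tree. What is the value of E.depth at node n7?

23

1. n1.key = 5  [5]
2. n1.live = 2  [2]
3. n2.live = 13  [B.key + 8]
4. n3.env = -7  [terminal]
5. n2.tag = 6  [h.env + 13]
6. n2.val = 26  [C.live * 3 - 13]
7. n5.hot = "rp"  [terminal]
8. n6.env = 16  [terminal]
9. n4.val = "yrp"  ["y" ++ a.hot]
10. n4.wid = -8  [h.env - 24]
11. n7.env = "yrpx"  [S.val ++ "x"]
12. n7.pre = "ryrp"  ["r" ++ S.val]
13. n7.mk = true  [B.live > 1]
14. n8.env = "kp"  [terminal]
15. n9.pre = "np"  [terminal]
16. n10.hot = "xv"  [terminal]
17. n7.depth = 23  [len(E.pre) + 19]
18. n1.off = "uyrp"  ["u" ++ S.val]
19. n1.val = "np"  ["np"]
20. n0.val = "uyrpw"  [B.off ++ "w"]
21. n0.wid = 3  [len(B.off) - 1]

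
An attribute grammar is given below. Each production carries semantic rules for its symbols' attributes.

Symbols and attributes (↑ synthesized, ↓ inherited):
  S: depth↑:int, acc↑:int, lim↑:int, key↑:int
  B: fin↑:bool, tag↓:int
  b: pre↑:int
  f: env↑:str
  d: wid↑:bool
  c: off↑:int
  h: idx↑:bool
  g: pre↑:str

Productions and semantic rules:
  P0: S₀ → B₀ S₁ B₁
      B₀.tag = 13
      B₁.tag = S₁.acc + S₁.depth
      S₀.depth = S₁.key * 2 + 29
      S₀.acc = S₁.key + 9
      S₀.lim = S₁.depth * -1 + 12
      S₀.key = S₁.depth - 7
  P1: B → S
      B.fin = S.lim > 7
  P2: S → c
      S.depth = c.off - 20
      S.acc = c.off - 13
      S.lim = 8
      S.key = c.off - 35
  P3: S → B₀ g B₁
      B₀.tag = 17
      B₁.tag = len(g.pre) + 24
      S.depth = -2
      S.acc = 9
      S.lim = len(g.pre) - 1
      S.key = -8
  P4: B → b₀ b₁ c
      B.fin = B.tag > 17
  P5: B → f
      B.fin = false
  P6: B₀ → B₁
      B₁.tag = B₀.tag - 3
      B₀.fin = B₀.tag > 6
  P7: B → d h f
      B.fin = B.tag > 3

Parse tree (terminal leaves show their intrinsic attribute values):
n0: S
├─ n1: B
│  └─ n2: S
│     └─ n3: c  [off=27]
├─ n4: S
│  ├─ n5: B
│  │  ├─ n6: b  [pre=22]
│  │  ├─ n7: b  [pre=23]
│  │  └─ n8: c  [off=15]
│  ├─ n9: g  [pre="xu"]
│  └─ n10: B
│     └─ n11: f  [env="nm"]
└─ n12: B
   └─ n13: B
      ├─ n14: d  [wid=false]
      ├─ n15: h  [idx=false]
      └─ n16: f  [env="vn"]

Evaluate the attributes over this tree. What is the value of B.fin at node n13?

true

1. n1.tag = 13  [13]
2. n3.off = 27  [terminal]
3. n2.depth = 7  [c.off - 20]
4. n2.acc = 14  [c.off - 13]
5. n2.lim = 8  [8]
6. n2.key = -8  [c.off - 35]
7. n1.fin = true  [S.lim > 7]
8. n5.tag = 17  [17]
9. n6.pre = 22  [terminal]
10. n7.pre = 23  [terminal]
11. n8.off = 15  [terminal]
12. n5.fin = false  [B.tag > 17]
13. n9.pre = "xu"  [terminal]
14. n10.tag = 26  [len(g.pre) + 24]
15. n11.env = "nm"  [terminal]
16. n10.fin = false  [false]
17. n4.depth = -2  [-2]
18. n4.acc = 9  [9]
19. n4.lim = 1  [len(g.pre) - 1]
20. n4.key = -8  [-8]
21. n12.tag = 7  [S₁.acc + S₁.depth]
22. n13.tag = 4  [B₀.tag - 3]
23. n14.wid = false  [terminal]
24. n15.idx = false  [terminal]
25. n16.env = "vn"  [terminal]
26. n13.fin = true  [B.tag > 3]
27. n12.fin = true  [B₀.tag > 6]
28. n0.depth = 13  [S₁.key * 2 + 29]
29. n0.acc = 1  [S₁.key + 9]
30. n0.lim = 14  [S₁.depth * -1 + 12]
31. n0.key = -9  [S₁.depth - 7]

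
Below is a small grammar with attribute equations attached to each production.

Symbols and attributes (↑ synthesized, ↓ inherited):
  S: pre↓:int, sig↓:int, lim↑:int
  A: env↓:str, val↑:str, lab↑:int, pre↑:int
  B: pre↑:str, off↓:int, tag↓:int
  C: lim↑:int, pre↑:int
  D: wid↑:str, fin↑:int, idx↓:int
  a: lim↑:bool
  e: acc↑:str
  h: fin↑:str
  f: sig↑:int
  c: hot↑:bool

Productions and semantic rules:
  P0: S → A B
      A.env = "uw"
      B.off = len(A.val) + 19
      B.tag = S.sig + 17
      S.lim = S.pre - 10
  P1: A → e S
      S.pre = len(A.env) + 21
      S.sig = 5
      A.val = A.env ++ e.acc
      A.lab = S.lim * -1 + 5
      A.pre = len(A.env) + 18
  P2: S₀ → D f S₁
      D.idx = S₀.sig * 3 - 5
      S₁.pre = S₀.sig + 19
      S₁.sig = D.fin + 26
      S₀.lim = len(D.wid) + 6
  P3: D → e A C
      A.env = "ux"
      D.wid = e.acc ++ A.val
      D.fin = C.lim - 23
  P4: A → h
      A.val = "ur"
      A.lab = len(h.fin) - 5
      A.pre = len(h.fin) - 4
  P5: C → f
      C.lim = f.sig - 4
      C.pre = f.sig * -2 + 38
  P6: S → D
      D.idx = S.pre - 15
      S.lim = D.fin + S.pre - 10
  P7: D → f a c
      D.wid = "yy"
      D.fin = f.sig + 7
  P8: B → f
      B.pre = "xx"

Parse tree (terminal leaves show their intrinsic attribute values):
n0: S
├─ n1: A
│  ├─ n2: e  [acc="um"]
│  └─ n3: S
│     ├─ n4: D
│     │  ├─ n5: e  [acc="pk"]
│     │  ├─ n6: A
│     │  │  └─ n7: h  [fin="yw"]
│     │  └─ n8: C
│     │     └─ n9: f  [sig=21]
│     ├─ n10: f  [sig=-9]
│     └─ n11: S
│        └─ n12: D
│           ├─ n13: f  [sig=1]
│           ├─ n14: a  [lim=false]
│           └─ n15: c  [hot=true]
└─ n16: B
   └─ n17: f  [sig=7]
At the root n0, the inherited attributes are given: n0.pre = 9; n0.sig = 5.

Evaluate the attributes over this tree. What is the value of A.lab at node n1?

1. n0.pre = 9  [given at root]
2. n0.sig = 5  [given at root]
3. n1.env = "uw"  ["uw"]
4. n2.acc = "um"  [terminal]
5. n3.pre = 23  [len(A.env) + 21]
6. n3.sig = 5  [5]
7. n4.idx = 10  [S₀.sig * 3 - 5]
8. n5.acc = "pk"  [terminal]
9. n6.env = "ux"  ["ux"]
10. n7.fin = "yw"  [terminal]
11. n6.val = "ur"  ["ur"]
12. n6.lab = -3  [len(h.fin) - 5]
13. n6.pre = -2  [len(h.fin) - 4]
14. n9.sig = 21  [terminal]
15. n8.lim = 17  [f.sig - 4]
16. n8.pre = -4  [f.sig * -2 + 38]
17. n4.wid = "pkur"  [e.acc ++ A.val]
18. n4.fin = -6  [C.lim - 23]
19. n10.sig = -9  [terminal]
20. n11.pre = 24  [S₀.sig + 19]
21. n11.sig = 20  [D.fin + 26]
22. n12.idx = 9  [S.pre - 15]
23. n13.sig = 1  [terminal]
24. n14.lim = false  [terminal]
25. n15.hot = true  [terminal]
26. n12.wid = "yy"  ["yy"]
27. n12.fin = 8  [f.sig + 7]
28. n11.lim = 22  [D.fin + S.pre - 10]
29. n3.lim = 10  [len(D.wid) + 6]
30. n1.val = "uwum"  [A.env ++ e.acc]
31. n1.lab = -5  [S.lim * -1 + 5]
32. n1.pre = 20  [len(A.env) + 18]
33. n16.off = 23  [len(A.val) + 19]
34. n16.tag = 22  [S.sig + 17]
35. n17.sig = 7  [terminal]
36. n16.pre = "xx"  ["xx"]
37. n0.lim = -1  [S.pre - 10]

-5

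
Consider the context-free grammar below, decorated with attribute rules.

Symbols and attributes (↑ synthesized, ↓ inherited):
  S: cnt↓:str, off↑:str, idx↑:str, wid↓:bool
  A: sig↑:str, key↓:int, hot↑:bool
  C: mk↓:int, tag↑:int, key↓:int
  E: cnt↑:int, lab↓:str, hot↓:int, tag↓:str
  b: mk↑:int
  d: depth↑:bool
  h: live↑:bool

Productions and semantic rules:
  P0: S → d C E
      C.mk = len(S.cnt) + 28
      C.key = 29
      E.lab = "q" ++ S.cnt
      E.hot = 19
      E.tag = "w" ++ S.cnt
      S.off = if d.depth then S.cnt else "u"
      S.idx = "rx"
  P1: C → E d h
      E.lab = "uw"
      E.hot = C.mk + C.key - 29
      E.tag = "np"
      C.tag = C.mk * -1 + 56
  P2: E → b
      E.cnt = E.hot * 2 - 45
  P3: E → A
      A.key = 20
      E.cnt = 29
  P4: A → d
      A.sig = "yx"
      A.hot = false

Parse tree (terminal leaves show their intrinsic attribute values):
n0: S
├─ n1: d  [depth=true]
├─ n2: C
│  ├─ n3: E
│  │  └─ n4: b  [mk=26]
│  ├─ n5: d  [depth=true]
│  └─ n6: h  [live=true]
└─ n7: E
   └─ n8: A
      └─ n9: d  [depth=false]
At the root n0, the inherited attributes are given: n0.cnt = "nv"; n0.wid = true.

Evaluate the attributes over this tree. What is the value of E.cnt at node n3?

15

1. n0.cnt = "nv"  [given at root]
2. n0.wid = true  [given at root]
3. n1.depth = true  [terminal]
4. n2.mk = 30  [len(S.cnt) + 28]
5. n2.key = 29  [29]
6. n3.lab = "uw"  ["uw"]
7. n3.hot = 30  [C.mk + C.key - 29]
8. n3.tag = "np"  ["np"]
9. n4.mk = 26  [terminal]
10. n3.cnt = 15  [E.hot * 2 - 45]
11. n5.depth = true  [terminal]
12. n6.live = true  [terminal]
13. n2.tag = 26  [C.mk * -1 + 56]
14. n7.lab = "qnv"  ["q" ++ S.cnt]
15. n7.hot = 19  [19]
16. n7.tag = "wnv"  ["w" ++ S.cnt]
17. n8.key = 20  [20]
18. n9.depth = false  [terminal]
19. n8.sig = "yx"  ["yx"]
20. n8.hot = false  [false]
21. n7.cnt = 29  [29]
22. n0.off = "nv"  [if d.depth then S.cnt else "u"]
23. n0.idx = "rx"  ["rx"]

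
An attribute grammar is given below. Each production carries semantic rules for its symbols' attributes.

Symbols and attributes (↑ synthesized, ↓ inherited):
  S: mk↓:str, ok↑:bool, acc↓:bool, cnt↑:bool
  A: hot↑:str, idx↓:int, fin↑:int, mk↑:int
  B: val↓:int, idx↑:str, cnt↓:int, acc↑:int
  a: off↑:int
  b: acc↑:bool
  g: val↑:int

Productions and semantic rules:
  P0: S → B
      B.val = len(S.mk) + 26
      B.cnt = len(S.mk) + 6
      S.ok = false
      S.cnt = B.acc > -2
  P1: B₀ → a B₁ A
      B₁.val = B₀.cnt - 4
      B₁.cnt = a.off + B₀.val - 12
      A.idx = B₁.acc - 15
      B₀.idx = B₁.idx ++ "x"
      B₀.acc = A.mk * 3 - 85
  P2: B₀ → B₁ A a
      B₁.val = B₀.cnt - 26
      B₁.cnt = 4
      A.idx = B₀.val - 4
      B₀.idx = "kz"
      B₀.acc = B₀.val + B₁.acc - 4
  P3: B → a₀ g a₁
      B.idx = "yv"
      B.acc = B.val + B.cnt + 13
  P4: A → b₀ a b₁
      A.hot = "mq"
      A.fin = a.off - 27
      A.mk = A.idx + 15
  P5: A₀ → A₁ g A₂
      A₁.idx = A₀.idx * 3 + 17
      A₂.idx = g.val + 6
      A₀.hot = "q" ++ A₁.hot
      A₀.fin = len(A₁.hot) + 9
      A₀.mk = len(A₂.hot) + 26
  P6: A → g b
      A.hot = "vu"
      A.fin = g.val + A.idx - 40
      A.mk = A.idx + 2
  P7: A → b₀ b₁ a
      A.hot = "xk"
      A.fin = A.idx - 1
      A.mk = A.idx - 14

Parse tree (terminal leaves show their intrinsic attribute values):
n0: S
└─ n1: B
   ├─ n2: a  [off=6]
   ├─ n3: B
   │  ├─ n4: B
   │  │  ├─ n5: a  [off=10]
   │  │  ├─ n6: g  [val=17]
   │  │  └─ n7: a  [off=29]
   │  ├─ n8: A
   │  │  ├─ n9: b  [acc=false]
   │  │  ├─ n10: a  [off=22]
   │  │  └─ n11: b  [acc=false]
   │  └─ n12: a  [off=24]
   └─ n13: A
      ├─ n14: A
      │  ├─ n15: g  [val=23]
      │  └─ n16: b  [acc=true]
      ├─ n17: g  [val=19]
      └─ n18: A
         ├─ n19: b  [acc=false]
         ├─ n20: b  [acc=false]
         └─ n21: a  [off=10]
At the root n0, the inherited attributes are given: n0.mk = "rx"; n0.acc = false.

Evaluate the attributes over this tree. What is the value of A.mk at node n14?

1. n0.mk = "rx"  [given at root]
2. n0.acc = false  [given at root]
3. n1.val = 28  [len(S.mk) + 26]
4. n1.cnt = 8  [len(S.mk) + 6]
5. n2.off = 6  [terminal]
6. n3.val = 4  [B₀.cnt - 4]
7. n3.cnt = 22  [a.off + B₀.val - 12]
8. n4.val = -4  [B₀.cnt - 26]
9. n4.cnt = 4  [4]
10. n5.off = 10  [terminal]
11. n6.val = 17  [terminal]
12. n7.off = 29  [terminal]
13. n4.idx = "yv"  ["yv"]
14. n4.acc = 13  [B.val + B.cnt + 13]
15. n8.idx = 0  [B₀.val - 4]
16. n9.acc = false  [terminal]
17. n10.off = 22  [terminal]
18. n11.acc = false  [terminal]
19. n8.hot = "mq"  ["mq"]
20. n8.fin = -5  [a.off - 27]
21. n8.mk = 15  [A.idx + 15]
22. n12.off = 24  [terminal]
23. n3.idx = "kz"  ["kz"]
24. n3.acc = 13  [B₀.val + B₁.acc - 4]
25. n13.idx = -2  [B₁.acc - 15]
26. n14.idx = 11  [A₀.idx * 3 + 17]
27. n15.val = 23  [terminal]
28. n16.acc = true  [terminal]
29. n14.hot = "vu"  ["vu"]
30. n14.fin = -6  [g.val + A.idx - 40]
31. n14.mk = 13  [A.idx + 2]
32. n17.val = 19  [terminal]
33. n18.idx = 25  [g.val + 6]
34. n19.acc = false  [terminal]
35. n20.acc = false  [terminal]
36. n21.off = 10  [terminal]
37. n18.hot = "xk"  ["xk"]
38. n18.fin = 24  [A.idx - 1]
39. n18.mk = 11  [A.idx - 14]
40. n13.hot = "qvu"  ["q" ++ A₁.hot]
41. n13.fin = 11  [len(A₁.hot) + 9]
42. n13.mk = 28  [len(A₂.hot) + 26]
43. n1.idx = "kzx"  [B₁.idx ++ "x"]
44. n1.acc = -1  [A.mk * 3 - 85]
45. n0.ok = false  [false]
46. n0.cnt = true  [B.acc > -2]

13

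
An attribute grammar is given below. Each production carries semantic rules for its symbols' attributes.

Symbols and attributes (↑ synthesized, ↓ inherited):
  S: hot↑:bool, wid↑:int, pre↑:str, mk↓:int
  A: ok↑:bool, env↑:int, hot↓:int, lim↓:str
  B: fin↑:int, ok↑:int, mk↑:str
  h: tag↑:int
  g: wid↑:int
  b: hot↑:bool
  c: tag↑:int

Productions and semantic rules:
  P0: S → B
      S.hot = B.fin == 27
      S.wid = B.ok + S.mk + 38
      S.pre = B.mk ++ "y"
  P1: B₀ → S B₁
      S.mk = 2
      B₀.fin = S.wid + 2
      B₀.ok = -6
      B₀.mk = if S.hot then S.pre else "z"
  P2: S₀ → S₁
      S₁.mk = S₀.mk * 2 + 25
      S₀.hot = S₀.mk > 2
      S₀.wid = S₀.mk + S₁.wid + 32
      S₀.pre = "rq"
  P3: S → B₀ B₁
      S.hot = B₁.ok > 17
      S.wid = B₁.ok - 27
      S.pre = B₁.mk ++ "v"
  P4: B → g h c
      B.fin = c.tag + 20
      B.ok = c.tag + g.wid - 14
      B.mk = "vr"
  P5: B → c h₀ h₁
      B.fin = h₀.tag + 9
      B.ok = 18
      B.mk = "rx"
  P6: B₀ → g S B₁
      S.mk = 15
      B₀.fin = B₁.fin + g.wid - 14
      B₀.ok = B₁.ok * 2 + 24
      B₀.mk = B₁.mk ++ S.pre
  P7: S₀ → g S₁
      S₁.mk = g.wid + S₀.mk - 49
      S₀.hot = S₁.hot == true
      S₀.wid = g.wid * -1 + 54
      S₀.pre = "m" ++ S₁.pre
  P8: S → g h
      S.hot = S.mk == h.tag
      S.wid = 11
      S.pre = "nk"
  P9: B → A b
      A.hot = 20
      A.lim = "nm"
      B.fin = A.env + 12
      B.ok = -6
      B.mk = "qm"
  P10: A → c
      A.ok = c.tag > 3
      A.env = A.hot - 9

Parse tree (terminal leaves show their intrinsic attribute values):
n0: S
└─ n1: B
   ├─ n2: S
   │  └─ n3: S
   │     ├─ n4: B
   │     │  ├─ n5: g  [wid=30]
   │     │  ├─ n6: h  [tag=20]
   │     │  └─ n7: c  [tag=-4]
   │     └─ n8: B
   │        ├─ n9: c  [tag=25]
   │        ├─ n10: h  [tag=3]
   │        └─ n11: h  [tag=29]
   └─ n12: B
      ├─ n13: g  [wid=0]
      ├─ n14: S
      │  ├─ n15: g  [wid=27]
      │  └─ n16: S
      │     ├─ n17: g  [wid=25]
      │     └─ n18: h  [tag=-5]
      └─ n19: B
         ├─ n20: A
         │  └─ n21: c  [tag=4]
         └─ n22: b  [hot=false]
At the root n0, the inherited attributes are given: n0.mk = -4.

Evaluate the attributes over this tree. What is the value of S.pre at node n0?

"zy"

1. n0.mk = -4  [given at root]
2. n2.mk = 2  [2]
3. n3.mk = 29  [S₀.mk * 2 + 25]
4. n5.wid = 30  [terminal]
5. n6.tag = 20  [terminal]
6. n7.tag = -4  [terminal]
7. n4.fin = 16  [c.tag + 20]
8. n4.ok = 12  [c.tag + g.wid - 14]
9. n4.mk = "vr"  ["vr"]
10. n9.tag = 25  [terminal]
11. n10.tag = 3  [terminal]
12. n11.tag = 29  [terminal]
13. n8.fin = 12  [h₀.tag + 9]
14. n8.ok = 18  [18]
15. n8.mk = "rx"  ["rx"]
16. n3.hot = true  [B₁.ok > 17]
17. n3.wid = -9  [B₁.ok - 27]
18. n3.pre = "rxv"  [B₁.mk ++ "v"]
19. n2.hot = false  [S₀.mk > 2]
20. n2.wid = 25  [S₀.mk + S₁.wid + 32]
21. n2.pre = "rq"  ["rq"]
22. n13.wid = 0  [terminal]
23. n14.mk = 15  [15]
24. n15.wid = 27  [terminal]
25. n16.mk = -7  [g.wid + S₀.mk - 49]
26. n17.wid = 25  [terminal]
27. n18.tag = -5  [terminal]
28. n16.hot = false  [S.mk == h.tag]
29. n16.wid = 11  [11]
30. n16.pre = "nk"  ["nk"]
31. n14.hot = false  [S₁.hot == true]
32. n14.wid = 27  [g.wid * -1 + 54]
33. n14.pre = "mnk"  ["m" ++ S₁.pre]
34. n20.hot = 20  [20]
35. n20.lim = "nm"  ["nm"]
36. n21.tag = 4  [terminal]
37. n20.ok = true  [c.tag > 3]
38. n20.env = 11  [A.hot - 9]
39. n22.hot = false  [terminal]
40. n19.fin = 23  [A.env + 12]
41. n19.ok = -6  [-6]
42. n19.mk = "qm"  ["qm"]
43. n12.fin = 9  [B₁.fin + g.wid - 14]
44. n12.ok = 12  [B₁.ok * 2 + 24]
45. n12.mk = "qmmnk"  [B₁.mk ++ S.pre]
46. n1.fin = 27  [S.wid + 2]
47. n1.ok = -6  [-6]
48. n1.mk = "z"  [if S.hot then S.pre else "z"]
49. n0.hot = true  [B.fin == 27]
50. n0.wid = 28  [B.ok + S.mk + 38]
51. n0.pre = "zy"  [B.mk ++ "y"]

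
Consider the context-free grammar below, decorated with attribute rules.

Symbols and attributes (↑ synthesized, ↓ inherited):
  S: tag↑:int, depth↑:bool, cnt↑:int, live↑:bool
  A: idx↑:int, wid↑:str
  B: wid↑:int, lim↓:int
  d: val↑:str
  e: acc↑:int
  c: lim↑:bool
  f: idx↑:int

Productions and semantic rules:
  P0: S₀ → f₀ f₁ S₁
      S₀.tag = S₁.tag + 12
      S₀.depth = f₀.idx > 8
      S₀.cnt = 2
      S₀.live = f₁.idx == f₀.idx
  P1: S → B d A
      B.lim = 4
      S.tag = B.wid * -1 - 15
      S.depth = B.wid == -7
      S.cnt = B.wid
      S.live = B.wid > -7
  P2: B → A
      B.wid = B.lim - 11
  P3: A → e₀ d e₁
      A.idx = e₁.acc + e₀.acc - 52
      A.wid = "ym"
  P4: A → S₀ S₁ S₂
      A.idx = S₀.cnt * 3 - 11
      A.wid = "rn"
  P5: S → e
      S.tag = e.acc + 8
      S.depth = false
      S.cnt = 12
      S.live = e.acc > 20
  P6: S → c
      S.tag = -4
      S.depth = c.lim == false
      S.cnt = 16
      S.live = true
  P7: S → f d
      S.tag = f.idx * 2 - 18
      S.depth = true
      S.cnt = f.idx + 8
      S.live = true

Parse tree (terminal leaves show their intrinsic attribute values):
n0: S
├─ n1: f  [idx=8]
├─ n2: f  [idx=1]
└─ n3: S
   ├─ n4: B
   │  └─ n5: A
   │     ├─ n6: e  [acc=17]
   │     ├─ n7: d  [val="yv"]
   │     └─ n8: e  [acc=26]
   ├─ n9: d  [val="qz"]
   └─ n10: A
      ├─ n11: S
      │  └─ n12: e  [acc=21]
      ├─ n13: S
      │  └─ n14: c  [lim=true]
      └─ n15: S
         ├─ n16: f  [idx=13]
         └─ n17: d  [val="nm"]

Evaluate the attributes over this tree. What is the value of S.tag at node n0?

4

1. n1.idx = 8  [terminal]
2. n2.idx = 1  [terminal]
3. n4.lim = 4  [4]
4. n6.acc = 17  [terminal]
5. n7.val = "yv"  [terminal]
6. n8.acc = 26  [terminal]
7. n5.idx = -9  [e₁.acc + e₀.acc - 52]
8. n5.wid = "ym"  ["ym"]
9. n4.wid = -7  [B.lim - 11]
10. n9.val = "qz"  [terminal]
11. n12.acc = 21  [terminal]
12. n11.tag = 29  [e.acc + 8]
13. n11.depth = false  [false]
14. n11.cnt = 12  [12]
15. n11.live = true  [e.acc > 20]
16. n14.lim = true  [terminal]
17. n13.tag = -4  [-4]
18. n13.depth = false  [c.lim == false]
19. n13.cnt = 16  [16]
20. n13.live = true  [true]
21. n16.idx = 13  [terminal]
22. n17.val = "nm"  [terminal]
23. n15.tag = 8  [f.idx * 2 - 18]
24. n15.depth = true  [true]
25. n15.cnt = 21  [f.idx + 8]
26. n15.live = true  [true]
27. n10.idx = 25  [S₀.cnt * 3 - 11]
28. n10.wid = "rn"  ["rn"]
29. n3.tag = -8  [B.wid * -1 - 15]
30. n3.depth = true  [B.wid == -7]
31. n3.cnt = -7  [B.wid]
32. n3.live = false  [B.wid > -7]
33. n0.tag = 4  [S₁.tag + 12]
34. n0.depth = false  [f₀.idx > 8]
35. n0.cnt = 2  [2]
36. n0.live = false  [f₁.idx == f₀.idx]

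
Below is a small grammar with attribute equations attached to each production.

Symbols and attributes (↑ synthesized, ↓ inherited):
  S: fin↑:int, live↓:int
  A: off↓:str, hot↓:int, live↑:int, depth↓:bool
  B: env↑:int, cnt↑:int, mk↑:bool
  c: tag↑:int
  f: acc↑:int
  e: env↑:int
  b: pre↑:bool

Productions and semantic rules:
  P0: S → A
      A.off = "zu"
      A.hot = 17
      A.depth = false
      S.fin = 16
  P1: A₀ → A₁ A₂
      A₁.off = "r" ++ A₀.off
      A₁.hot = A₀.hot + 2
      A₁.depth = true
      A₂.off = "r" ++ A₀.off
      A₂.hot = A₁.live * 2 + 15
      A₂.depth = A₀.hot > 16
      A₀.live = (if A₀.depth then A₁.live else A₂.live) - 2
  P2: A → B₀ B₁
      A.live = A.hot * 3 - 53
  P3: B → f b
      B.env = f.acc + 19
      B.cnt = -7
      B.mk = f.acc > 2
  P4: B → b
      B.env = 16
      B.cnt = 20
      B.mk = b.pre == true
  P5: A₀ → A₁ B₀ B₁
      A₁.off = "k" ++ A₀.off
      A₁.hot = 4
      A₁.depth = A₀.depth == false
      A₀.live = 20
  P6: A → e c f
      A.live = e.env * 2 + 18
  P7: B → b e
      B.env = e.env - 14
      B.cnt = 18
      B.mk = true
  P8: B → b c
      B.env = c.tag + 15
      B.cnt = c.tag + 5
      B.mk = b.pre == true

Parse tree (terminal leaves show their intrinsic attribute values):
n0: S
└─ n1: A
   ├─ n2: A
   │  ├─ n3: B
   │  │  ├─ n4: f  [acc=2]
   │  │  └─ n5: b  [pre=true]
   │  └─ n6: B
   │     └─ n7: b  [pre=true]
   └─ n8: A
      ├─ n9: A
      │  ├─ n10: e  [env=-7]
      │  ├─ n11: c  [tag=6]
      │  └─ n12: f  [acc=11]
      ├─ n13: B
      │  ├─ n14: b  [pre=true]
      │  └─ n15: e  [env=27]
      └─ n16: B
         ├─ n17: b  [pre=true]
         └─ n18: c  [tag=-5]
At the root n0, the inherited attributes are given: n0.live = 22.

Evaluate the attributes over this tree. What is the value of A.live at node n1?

1. n0.live = 22  [given at root]
2. n1.off = "zu"  ["zu"]
3. n1.hot = 17  [17]
4. n1.depth = false  [false]
5. n2.off = "rzu"  ["r" ++ A₀.off]
6. n2.hot = 19  [A₀.hot + 2]
7. n2.depth = true  [true]
8. n4.acc = 2  [terminal]
9. n5.pre = true  [terminal]
10. n3.env = 21  [f.acc + 19]
11. n3.cnt = -7  [-7]
12. n3.mk = false  [f.acc > 2]
13. n7.pre = true  [terminal]
14. n6.env = 16  [16]
15. n6.cnt = 20  [20]
16. n6.mk = true  [b.pre == true]
17. n2.live = 4  [A.hot * 3 - 53]
18. n8.off = "rzu"  ["r" ++ A₀.off]
19. n8.hot = 23  [A₁.live * 2 + 15]
20. n8.depth = true  [A₀.hot > 16]
21. n9.off = "krzu"  ["k" ++ A₀.off]
22. n9.hot = 4  [4]
23. n9.depth = false  [A₀.depth == false]
24. n10.env = -7  [terminal]
25. n11.tag = 6  [terminal]
26. n12.acc = 11  [terminal]
27. n9.live = 4  [e.env * 2 + 18]
28. n14.pre = true  [terminal]
29. n15.env = 27  [terminal]
30. n13.env = 13  [e.env - 14]
31. n13.cnt = 18  [18]
32. n13.mk = true  [true]
33. n17.pre = true  [terminal]
34. n18.tag = -5  [terminal]
35. n16.env = 10  [c.tag + 15]
36. n16.cnt = 0  [c.tag + 5]
37. n16.mk = true  [b.pre == true]
38. n8.live = 20  [20]
39. n1.live = 18  [(if A₀.depth then A₁.live else A₂.live) - 2]
40. n0.fin = 16  [16]

18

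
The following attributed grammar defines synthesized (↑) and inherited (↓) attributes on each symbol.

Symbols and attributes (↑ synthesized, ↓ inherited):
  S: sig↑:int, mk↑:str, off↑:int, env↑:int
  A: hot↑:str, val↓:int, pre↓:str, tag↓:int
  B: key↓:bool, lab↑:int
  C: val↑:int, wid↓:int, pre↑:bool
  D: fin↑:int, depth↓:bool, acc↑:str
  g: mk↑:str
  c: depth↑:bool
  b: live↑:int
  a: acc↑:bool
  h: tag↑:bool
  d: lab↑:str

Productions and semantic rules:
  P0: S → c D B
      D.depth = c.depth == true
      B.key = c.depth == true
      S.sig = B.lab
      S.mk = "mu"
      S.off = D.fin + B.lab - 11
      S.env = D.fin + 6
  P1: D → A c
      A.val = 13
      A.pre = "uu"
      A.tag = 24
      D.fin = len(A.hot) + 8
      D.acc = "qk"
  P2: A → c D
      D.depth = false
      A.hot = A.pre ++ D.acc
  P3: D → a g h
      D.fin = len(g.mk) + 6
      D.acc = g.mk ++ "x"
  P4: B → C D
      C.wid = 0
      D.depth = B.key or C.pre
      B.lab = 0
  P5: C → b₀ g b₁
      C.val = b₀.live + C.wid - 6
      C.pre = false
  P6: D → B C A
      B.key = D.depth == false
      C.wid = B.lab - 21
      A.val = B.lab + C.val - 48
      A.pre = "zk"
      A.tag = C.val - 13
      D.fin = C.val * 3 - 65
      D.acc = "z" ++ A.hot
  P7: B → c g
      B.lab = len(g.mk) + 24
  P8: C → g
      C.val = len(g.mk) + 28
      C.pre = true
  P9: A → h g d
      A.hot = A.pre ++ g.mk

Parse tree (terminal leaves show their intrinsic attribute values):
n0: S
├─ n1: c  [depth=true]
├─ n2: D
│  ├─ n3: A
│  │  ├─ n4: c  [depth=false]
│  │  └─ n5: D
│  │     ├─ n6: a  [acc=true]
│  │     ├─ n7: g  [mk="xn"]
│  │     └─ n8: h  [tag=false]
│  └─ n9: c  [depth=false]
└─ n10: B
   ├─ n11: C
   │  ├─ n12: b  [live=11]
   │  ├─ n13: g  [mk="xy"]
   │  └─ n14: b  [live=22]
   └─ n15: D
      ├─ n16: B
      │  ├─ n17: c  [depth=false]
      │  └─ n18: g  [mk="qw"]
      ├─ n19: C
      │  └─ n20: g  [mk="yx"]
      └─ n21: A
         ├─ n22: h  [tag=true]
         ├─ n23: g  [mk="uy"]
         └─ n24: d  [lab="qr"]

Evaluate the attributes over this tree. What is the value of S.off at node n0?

2

1. n1.depth = true  [terminal]
2. n2.depth = true  [c.depth == true]
3. n3.val = 13  [13]
4. n3.pre = "uu"  ["uu"]
5. n3.tag = 24  [24]
6. n4.depth = false  [terminal]
7. n5.depth = false  [false]
8. n6.acc = true  [terminal]
9. n7.mk = "xn"  [terminal]
10. n8.tag = false  [terminal]
11. n5.fin = 8  [len(g.mk) + 6]
12. n5.acc = "xnx"  [g.mk ++ "x"]
13. n3.hot = "uuxnx"  [A.pre ++ D.acc]
14. n9.depth = false  [terminal]
15. n2.fin = 13  [len(A.hot) + 8]
16. n2.acc = "qk"  ["qk"]
17. n10.key = true  [c.depth == true]
18. n11.wid = 0  [0]
19. n12.live = 11  [terminal]
20. n13.mk = "xy"  [terminal]
21. n14.live = 22  [terminal]
22. n11.val = 5  [b₀.live + C.wid - 6]
23. n11.pre = false  [false]
24. n15.depth = true  [B.key or C.pre]
25. n16.key = false  [D.depth == false]
26. n17.depth = false  [terminal]
27. n18.mk = "qw"  [terminal]
28. n16.lab = 26  [len(g.mk) + 24]
29. n19.wid = 5  [B.lab - 21]
30. n20.mk = "yx"  [terminal]
31. n19.val = 30  [len(g.mk) + 28]
32. n19.pre = true  [true]
33. n21.val = 8  [B.lab + C.val - 48]
34. n21.pre = "zk"  ["zk"]
35. n21.tag = 17  [C.val - 13]
36. n22.tag = true  [terminal]
37. n23.mk = "uy"  [terminal]
38. n24.lab = "qr"  [terminal]
39. n21.hot = "zkuy"  [A.pre ++ g.mk]
40. n15.fin = 25  [C.val * 3 - 65]
41. n15.acc = "zzkuy"  ["z" ++ A.hot]
42. n10.lab = 0  [0]
43. n0.sig = 0  [B.lab]
44. n0.mk = "mu"  ["mu"]
45. n0.off = 2  [D.fin + B.lab - 11]
46. n0.env = 19  [D.fin + 6]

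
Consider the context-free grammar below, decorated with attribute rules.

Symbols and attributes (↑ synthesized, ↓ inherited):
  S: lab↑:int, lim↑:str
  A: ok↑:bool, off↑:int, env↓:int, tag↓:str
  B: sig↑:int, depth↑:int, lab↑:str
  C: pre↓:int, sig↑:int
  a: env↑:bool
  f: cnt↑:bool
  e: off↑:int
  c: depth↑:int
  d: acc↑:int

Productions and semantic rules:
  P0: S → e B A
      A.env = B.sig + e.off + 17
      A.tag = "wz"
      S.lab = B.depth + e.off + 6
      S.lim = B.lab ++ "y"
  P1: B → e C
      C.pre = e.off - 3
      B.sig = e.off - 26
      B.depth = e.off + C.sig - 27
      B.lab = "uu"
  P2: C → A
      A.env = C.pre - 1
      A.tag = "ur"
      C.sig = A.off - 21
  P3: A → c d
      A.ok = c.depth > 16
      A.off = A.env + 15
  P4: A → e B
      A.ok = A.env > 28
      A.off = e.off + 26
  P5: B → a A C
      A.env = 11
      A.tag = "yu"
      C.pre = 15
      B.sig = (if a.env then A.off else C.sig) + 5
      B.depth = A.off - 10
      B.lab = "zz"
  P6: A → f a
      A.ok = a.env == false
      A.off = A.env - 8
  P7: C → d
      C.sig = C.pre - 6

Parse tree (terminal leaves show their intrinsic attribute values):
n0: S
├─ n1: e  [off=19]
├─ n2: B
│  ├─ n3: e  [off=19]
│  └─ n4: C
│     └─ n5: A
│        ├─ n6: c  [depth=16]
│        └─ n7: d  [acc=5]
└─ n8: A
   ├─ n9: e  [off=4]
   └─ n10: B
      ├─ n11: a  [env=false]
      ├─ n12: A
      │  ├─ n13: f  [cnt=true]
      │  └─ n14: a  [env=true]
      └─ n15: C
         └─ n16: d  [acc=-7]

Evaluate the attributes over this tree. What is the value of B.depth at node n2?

1

1. n1.off = 19  [terminal]
2. n3.off = 19  [terminal]
3. n4.pre = 16  [e.off - 3]
4. n5.env = 15  [C.pre - 1]
5. n5.tag = "ur"  ["ur"]
6. n6.depth = 16  [terminal]
7. n7.acc = 5  [terminal]
8. n5.ok = false  [c.depth > 16]
9. n5.off = 30  [A.env + 15]
10. n4.sig = 9  [A.off - 21]
11. n2.sig = -7  [e.off - 26]
12. n2.depth = 1  [e.off + C.sig - 27]
13. n2.lab = "uu"  ["uu"]
14. n8.env = 29  [B.sig + e.off + 17]
15. n8.tag = "wz"  ["wz"]
16. n9.off = 4  [terminal]
17. n11.env = false  [terminal]
18. n12.env = 11  [11]
19. n12.tag = "yu"  ["yu"]
20. n13.cnt = true  [terminal]
21. n14.env = true  [terminal]
22. n12.ok = false  [a.env == false]
23. n12.off = 3  [A.env - 8]
24. n15.pre = 15  [15]
25. n16.acc = -7  [terminal]
26. n15.sig = 9  [C.pre - 6]
27. n10.sig = 14  [(if a.env then A.off else C.sig) + 5]
28. n10.depth = -7  [A.off - 10]
29. n10.lab = "zz"  ["zz"]
30. n8.ok = true  [A.env > 28]
31. n8.off = 30  [e.off + 26]
32. n0.lab = 26  [B.depth + e.off + 6]
33. n0.lim = "uuy"  [B.lab ++ "y"]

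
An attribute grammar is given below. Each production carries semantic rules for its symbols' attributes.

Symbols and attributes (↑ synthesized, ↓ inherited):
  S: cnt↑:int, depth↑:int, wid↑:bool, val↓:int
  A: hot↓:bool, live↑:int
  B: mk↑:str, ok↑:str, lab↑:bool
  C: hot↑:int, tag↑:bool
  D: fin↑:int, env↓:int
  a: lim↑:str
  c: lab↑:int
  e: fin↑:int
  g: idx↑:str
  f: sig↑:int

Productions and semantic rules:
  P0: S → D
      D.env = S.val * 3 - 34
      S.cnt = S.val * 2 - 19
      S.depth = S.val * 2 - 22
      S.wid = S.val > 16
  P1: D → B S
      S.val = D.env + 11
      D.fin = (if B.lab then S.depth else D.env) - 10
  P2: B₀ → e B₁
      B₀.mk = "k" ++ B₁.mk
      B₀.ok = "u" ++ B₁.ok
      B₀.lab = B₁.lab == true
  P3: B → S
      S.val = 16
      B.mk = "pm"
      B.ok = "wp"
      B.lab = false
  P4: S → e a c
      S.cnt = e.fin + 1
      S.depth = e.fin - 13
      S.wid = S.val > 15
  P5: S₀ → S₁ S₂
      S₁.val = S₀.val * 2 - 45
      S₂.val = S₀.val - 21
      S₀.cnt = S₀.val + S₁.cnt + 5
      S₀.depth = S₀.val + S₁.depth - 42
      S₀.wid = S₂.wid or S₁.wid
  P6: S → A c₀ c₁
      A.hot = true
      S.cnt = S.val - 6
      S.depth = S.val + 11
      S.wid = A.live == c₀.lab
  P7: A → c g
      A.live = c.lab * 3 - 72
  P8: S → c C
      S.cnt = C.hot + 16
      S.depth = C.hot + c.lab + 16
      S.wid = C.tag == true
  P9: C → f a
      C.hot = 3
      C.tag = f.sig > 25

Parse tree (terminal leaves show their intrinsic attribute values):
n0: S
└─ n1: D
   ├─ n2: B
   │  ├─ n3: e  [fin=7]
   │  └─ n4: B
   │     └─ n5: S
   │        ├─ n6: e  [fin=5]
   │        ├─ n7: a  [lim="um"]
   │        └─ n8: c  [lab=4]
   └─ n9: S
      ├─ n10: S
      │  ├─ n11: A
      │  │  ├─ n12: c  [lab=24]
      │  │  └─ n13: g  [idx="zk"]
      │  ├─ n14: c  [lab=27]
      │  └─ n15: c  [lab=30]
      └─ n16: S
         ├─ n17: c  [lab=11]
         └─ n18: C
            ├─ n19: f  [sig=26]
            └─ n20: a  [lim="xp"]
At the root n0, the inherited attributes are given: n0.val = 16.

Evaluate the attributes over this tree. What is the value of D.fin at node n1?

1. n0.val = 16  [given at root]
2. n1.env = 14  [S.val * 3 - 34]
3. n3.fin = 7  [terminal]
4. n5.val = 16  [16]
5. n6.fin = 5  [terminal]
6. n7.lim = "um"  [terminal]
7. n8.lab = 4  [terminal]
8. n5.cnt = 6  [e.fin + 1]
9. n5.depth = -8  [e.fin - 13]
10. n5.wid = true  [S.val > 15]
11. n4.mk = "pm"  ["pm"]
12. n4.ok = "wp"  ["wp"]
13. n4.lab = false  [false]
14. n2.mk = "kpm"  ["k" ++ B₁.mk]
15. n2.ok = "uwp"  ["u" ++ B₁.ok]
16. n2.lab = false  [B₁.lab == true]
17. n9.val = 25  [D.env + 11]
18. n10.val = 5  [S₀.val * 2 - 45]
19. n11.hot = true  [true]
20. n12.lab = 24  [terminal]
21. n13.idx = "zk"  [terminal]
22. n11.live = 0  [c.lab * 3 - 72]
23. n14.lab = 27  [terminal]
24. n15.lab = 30  [terminal]
25. n10.cnt = -1  [S.val - 6]
26. n10.depth = 16  [S.val + 11]
27. n10.wid = false  [A.live == c₀.lab]
28. n16.val = 4  [S₀.val - 21]
29. n17.lab = 11  [terminal]
30. n19.sig = 26  [terminal]
31. n20.lim = "xp"  [terminal]
32. n18.hot = 3  [3]
33. n18.tag = true  [f.sig > 25]
34. n16.cnt = 19  [C.hot + 16]
35. n16.depth = 30  [C.hot + c.lab + 16]
36. n16.wid = true  [C.tag == true]
37. n9.cnt = 29  [S₀.val + S₁.cnt + 5]
38. n9.depth = -1  [S₀.val + S₁.depth - 42]
39. n9.wid = true  [S₂.wid or S₁.wid]
40. n1.fin = 4  [(if B.lab then S.depth else D.env) - 10]
41. n0.cnt = 13  [S.val * 2 - 19]
42. n0.depth = 10  [S.val * 2 - 22]
43. n0.wid = false  [S.val > 16]

4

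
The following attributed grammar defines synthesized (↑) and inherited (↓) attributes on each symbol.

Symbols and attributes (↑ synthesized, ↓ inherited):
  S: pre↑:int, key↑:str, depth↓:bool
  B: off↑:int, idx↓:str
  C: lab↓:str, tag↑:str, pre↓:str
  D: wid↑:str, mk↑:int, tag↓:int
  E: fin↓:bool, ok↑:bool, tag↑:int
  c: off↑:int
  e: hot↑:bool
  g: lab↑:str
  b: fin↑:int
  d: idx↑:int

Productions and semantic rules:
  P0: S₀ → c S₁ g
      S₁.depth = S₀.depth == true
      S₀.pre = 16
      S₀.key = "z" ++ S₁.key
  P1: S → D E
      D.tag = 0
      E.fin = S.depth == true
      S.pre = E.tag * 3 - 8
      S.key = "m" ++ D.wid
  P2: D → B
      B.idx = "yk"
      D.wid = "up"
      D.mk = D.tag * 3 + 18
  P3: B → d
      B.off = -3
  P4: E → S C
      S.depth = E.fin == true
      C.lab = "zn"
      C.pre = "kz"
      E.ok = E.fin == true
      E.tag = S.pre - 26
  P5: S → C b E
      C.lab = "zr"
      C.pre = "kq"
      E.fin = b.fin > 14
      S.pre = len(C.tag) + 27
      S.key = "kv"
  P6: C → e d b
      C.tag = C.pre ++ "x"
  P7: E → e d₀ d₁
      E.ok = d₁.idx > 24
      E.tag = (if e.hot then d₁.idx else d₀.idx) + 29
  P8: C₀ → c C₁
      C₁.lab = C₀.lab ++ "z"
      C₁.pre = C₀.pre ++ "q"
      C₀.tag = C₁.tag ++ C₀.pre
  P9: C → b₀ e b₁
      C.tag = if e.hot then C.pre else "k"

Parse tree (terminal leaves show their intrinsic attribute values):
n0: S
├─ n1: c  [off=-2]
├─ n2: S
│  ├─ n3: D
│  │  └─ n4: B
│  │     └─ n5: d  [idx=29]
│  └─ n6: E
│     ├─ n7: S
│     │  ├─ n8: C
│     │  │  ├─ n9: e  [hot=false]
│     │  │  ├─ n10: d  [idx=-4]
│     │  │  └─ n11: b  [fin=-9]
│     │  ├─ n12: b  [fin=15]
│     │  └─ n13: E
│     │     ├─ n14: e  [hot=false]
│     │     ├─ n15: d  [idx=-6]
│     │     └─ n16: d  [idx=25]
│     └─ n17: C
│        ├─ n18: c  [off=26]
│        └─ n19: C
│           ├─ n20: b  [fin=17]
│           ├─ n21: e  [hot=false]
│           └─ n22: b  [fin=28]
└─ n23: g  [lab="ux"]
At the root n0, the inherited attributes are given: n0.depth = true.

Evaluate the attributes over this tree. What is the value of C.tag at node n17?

"kkz"

1. n0.depth = true  [given at root]
2. n1.off = -2  [terminal]
3. n2.depth = true  [S₀.depth == true]
4. n3.tag = 0  [0]
5. n4.idx = "yk"  ["yk"]
6. n5.idx = 29  [terminal]
7. n4.off = -3  [-3]
8. n3.wid = "up"  ["up"]
9. n3.mk = 18  [D.tag * 3 + 18]
10. n6.fin = true  [S.depth == true]
11. n7.depth = true  [E.fin == true]
12. n8.lab = "zr"  ["zr"]
13. n8.pre = "kq"  ["kq"]
14. n9.hot = false  [terminal]
15. n10.idx = -4  [terminal]
16. n11.fin = -9  [terminal]
17. n8.tag = "kqx"  [C.pre ++ "x"]
18. n12.fin = 15  [terminal]
19. n13.fin = true  [b.fin > 14]
20. n14.hot = false  [terminal]
21. n15.idx = -6  [terminal]
22. n16.idx = 25  [terminal]
23. n13.ok = true  [d₁.idx > 24]
24. n13.tag = 23  [(if e.hot then d₁.idx else d₀.idx) + 29]
25. n7.pre = 30  [len(C.tag) + 27]
26. n7.key = "kv"  ["kv"]
27. n17.lab = "zn"  ["zn"]
28. n17.pre = "kz"  ["kz"]
29. n18.off = 26  [terminal]
30. n19.lab = "znz"  [C₀.lab ++ "z"]
31. n19.pre = "kzq"  [C₀.pre ++ "q"]
32. n20.fin = 17  [terminal]
33. n21.hot = false  [terminal]
34. n22.fin = 28  [terminal]
35. n19.tag = "k"  [if e.hot then C.pre else "k"]
36. n17.tag = "kkz"  [C₁.tag ++ C₀.pre]
37. n6.ok = true  [E.fin == true]
38. n6.tag = 4  [S.pre - 26]
39. n2.pre = 4  [E.tag * 3 - 8]
40. n2.key = "mup"  ["m" ++ D.wid]
41. n23.lab = "ux"  [terminal]
42. n0.pre = 16  [16]
43. n0.key = "zmup"  ["z" ++ S₁.key]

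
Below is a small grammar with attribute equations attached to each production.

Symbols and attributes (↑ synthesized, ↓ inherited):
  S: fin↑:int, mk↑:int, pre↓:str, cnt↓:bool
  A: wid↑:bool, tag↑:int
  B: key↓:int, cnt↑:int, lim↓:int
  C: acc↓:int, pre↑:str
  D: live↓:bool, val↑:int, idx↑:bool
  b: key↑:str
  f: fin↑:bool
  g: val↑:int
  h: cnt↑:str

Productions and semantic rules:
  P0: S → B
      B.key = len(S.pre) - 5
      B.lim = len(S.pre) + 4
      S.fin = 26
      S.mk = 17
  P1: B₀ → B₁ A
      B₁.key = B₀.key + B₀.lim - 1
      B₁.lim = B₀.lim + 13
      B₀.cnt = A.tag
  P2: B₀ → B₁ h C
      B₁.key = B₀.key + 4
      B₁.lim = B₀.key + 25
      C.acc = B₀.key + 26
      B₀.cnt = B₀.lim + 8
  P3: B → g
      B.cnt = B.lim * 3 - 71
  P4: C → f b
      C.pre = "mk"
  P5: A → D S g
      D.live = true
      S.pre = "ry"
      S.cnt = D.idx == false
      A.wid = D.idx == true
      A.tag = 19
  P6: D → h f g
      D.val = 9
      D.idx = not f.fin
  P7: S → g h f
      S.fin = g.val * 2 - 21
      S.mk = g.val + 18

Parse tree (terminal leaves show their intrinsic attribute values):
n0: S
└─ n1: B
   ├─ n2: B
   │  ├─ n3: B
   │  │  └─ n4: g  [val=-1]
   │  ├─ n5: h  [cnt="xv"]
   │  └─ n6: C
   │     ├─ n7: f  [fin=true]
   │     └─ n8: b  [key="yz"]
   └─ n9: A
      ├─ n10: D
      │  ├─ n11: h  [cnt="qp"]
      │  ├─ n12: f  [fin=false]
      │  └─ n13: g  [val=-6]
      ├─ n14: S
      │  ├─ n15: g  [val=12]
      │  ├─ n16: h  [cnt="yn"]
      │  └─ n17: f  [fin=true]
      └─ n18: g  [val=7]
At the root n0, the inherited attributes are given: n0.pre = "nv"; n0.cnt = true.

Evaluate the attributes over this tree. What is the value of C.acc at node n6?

1. n0.pre = "nv"  [given at root]
2. n0.cnt = true  [given at root]
3. n1.key = -3  [len(S.pre) - 5]
4. n1.lim = 6  [len(S.pre) + 4]
5. n2.key = 2  [B₀.key + B₀.lim - 1]
6. n2.lim = 19  [B₀.lim + 13]
7. n3.key = 6  [B₀.key + 4]
8. n3.lim = 27  [B₀.key + 25]
9. n4.val = -1  [terminal]
10. n3.cnt = 10  [B.lim * 3 - 71]
11. n5.cnt = "xv"  [terminal]
12. n6.acc = 28  [B₀.key + 26]
13. n7.fin = true  [terminal]
14. n8.key = "yz"  [terminal]
15. n6.pre = "mk"  ["mk"]
16. n2.cnt = 27  [B₀.lim + 8]
17. n10.live = true  [true]
18. n11.cnt = "qp"  [terminal]
19. n12.fin = false  [terminal]
20. n13.val = -6  [terminal]
21. n10.val = 9  [9]
22. n10.idx = true  [not f.fin]
23. n14.pre = "ry"  ["ry"]
24. n14.cnt = false  [D.idx == false]
25. n15.val = 12  [terminal]
26. n16.cnt = "yn"  [terminal]
27. n17.fin = true  [terminal]
28. n14.fin = 3  [g.val * 2 - 21]
29. n14.mk = 30  [g.val + 18]
30. n18.val = 7  [terminal]
31. n9.wid = true  [D.idx == true]
32. n9.tag = 19  [19]
33. n1.cnt = 19  [A.tag]
34. n0.fin = 26  [26]
35. n0.mk = 17  [17]

28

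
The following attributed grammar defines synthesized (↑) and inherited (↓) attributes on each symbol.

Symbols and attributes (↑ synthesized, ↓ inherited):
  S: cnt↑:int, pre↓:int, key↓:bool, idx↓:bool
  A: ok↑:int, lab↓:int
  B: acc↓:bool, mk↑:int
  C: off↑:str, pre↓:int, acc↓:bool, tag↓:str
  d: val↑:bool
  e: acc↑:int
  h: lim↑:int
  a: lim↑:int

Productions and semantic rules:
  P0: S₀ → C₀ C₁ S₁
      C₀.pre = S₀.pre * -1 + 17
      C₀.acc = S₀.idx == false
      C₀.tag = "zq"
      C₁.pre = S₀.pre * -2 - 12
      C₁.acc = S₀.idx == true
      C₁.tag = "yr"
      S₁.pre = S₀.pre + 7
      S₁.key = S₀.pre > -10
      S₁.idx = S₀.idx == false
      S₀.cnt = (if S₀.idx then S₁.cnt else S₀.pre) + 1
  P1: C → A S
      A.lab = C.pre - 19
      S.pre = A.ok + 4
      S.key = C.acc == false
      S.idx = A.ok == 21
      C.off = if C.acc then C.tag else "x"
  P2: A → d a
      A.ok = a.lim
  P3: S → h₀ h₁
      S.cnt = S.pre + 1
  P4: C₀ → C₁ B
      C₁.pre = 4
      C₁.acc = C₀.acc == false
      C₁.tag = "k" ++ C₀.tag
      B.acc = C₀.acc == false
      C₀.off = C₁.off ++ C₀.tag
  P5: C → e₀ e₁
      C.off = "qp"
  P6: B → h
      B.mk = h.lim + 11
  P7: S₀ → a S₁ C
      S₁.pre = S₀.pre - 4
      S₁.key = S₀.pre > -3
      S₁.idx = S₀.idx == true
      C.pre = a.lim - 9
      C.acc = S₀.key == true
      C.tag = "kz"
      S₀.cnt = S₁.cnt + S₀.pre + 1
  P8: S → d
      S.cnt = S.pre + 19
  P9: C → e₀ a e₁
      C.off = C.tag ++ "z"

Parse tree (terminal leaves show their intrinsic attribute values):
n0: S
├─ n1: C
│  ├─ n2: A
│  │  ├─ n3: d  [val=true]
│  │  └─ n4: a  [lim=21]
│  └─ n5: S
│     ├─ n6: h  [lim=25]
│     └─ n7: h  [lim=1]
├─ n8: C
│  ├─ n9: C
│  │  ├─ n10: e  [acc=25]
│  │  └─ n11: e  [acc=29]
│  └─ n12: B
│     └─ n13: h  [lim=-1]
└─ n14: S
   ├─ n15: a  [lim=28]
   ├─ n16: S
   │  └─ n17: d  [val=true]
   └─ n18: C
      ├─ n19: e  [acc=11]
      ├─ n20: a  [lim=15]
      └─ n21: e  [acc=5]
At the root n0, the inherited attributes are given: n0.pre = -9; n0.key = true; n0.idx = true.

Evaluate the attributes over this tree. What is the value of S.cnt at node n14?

1. n0.pre = -9  [given at root]
2. n0.key = true  [given at root]
3. n0.idx = true  [given at root]
4. n1.pre = 26  [S₀.pre * -1 + 17]
5. n1.acc = false  [S₀.idx == false]
6. n1.tag = "zq"  ["zq"]
7. n2.lab = 7  [C.pre - 19]
8. n3.val = true  [terminal]
9. n4.lim = 21  [terminal]
10. n2.ok = 21  [a.lim]
11. n5.pre = 25  [A.ok + 4]
12. n5.key = true  [C.acc == false]
13. n5.idx = true  [A.ok == 21]
14. n6.lim = 25  [terminal]
15. n7.lim = 1  [terminal]
16. n5.cnt = 26  [S.pre + 1]
17. n1.off = "x"  [if C.acc then C.tag else "x"]
18. n8.pre = 6  [S₀.pre * -2 - 12]
19. n8.acc = true  [S₀.idx == true]
20. n8.tag = "yr"  ["yr"]
21. n9.pre = 4  [4]
22. n9.acc = false  [C₀.acc == false]
23. n9.tag = "kyr"  ["k" ++ C₀.tag]
24. n10.acc = 25  [terminal]
25. n11.acc = 29  [terminal]
26. n9.off = "qp"  ["qp"]
27. n12.acc = false  [C₀.acc == false]
28. n13.lim = -1  [terminal]
29. n12.mk = 10  [h.lim + 11]
30. n8.off = "qpyr"  [C₁.off ++ C₀.tag]
31. n14.pre = -2  [S₀.pre + 7]
32. n14.key = true  [S₀.pre > -10]
33. n14.idx = false  [S₀.idx == false]
34. n15.lim = 28  [terminal]
35. n16.pre = -6  [S₀.pre - 4]
36. n16.key = true  [S₀.pre > -3]
37. n16.idx = false  [S₀.idx == true]
38. n17.val = true  [terminal]
39. n16.cnt = 13  [S.pre + 19]
40. n18.pre = 19  [a.lim - 9]
41. n18.acc = true  [S₀.key == true]
42. n18.tag = "kz"  ["kz"]
43. n19.acc = 11  [terminal]
44. n20.lim = 15  [terminal]
45. n21.acc = 5  [terminal]
46. n18.off = "kzz"  [C.tag ++ "z"]
47. n14.cnt = 12  [S₁.cnt + S₀.pre + 1]
48. n0.cnt = 13  [(if S₀.idx then S₁.cnt else S₀.pre) + 1]

12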